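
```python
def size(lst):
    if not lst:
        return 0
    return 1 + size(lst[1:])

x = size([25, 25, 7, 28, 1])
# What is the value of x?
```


size([25, 25, 7, 28, 1])
= 1 + size([25, 7, 28, 1])
= 1 + 1 + size([7, 28, 1])
= 1 + 1 + 1 + size([28, 1])
= 1 + 1 + 1 + 1 + size([1])
= 1 + 1 + 1 + 1 + 1 + size([])
= 1 + 1 + 1 + 1 + 1 + 0
= 5


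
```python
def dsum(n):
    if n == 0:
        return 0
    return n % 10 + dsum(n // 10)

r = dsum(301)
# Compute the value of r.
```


dsum(301)
= 1 + dsum(30)
= 1 + 0 + dsum(3)
= 1 + 0 + 3 + dsum(0)
= 1 + 0 + 3 + 0
= 4


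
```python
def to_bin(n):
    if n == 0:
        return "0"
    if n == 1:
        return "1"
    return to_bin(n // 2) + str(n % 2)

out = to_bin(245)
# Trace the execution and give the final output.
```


to_bin(245)
= to_bin(122) + "1"
= to_bin(61) + "0" + "1"
= to_bin(30) + "1" + "0" + "1"
= to_bin(15) + "0" + "1" + "0" + "1"
= to_bin(7) + "1" + "0" + "1" + "0" + "1"
= to_bin(3) + "1" + "1" + "0" + "1" + "0" + "1"
= to_bin(1) + "1" + "1" + "1" + "0" + "1" + "0" + "1"
= "1" + "1" + "1" + "1" + "0" + "1" + "0" + "1"
= "11110101"


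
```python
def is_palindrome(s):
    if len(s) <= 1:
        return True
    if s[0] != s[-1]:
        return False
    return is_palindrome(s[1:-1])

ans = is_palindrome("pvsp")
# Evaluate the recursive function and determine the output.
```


is_palindrome("pvsp")
"pvsp": s[0]='p' == s[-1]='p' -> is_palindrome("vs")
"vs": s[0]='v' != s[-1]='s' -> False
= False


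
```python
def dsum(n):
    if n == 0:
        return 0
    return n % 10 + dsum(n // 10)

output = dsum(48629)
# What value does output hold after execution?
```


dsum(48629)
= 9 + dsum(4862)
= 9 + 2 + dsum(486)
= 9 + 2 + 6 + dsum(48)
= 9 + 2 + 6 + 8 + dsum(4)
= 9 + 2 + 6 + 8 + 4 + dsum(0)
= 9 + 2 + 6 + 8 + 4 + 0
= 29


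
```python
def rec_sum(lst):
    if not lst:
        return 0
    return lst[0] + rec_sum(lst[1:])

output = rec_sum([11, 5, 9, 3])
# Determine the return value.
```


rec_sum([11, 5, 9, 3])
= 11 + rec_sum([5, 9, 3])
= 11 + 5 + rec_sum([9, 3])
= 11 + 5 + 9 + rec_sum([3])
= 11 + 5 + 9 + 3 + rec_sum([])
= 11 + 5 + 9 + 3 + 0
= 28


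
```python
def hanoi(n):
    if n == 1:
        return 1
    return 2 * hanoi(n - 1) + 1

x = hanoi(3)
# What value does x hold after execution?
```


hanoi(3)
= 2 * hanoi(2) + 1
= 2 * (2 * hanoi(1) + 1) + 1
Now compute bottom-up:
hanoi(1) = 1
hanoi(2) = 2 * 1 + 1 = 3
hanoi(3) = 2 * 3 + 1 = 7
= 7


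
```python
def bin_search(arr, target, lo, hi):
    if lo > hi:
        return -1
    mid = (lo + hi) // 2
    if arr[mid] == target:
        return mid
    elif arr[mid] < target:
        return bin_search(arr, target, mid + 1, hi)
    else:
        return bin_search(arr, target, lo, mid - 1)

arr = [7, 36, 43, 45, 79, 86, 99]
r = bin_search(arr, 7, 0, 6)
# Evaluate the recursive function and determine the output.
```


bin_search(arr, 7, 0, 6)
lo=0, hi=6, mid=3, arr[mid]=45
45 > 7, search left half
lo=0, hi=2, mid=1, arr[mid]=36
36 > 7, search left half
lo=0, hi=0, mid=0, arr[mid]=7
arr[0] == 7, found at index 0
= 0


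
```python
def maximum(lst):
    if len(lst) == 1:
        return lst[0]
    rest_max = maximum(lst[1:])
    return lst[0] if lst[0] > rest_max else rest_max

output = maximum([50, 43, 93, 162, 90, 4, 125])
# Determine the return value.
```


maximum([50, 43, 93, 162, 90, 4, 125])
= compare 50 with maximum([43, 93, 162, 90, 4, 125])
= compare 43 with maximum([93, 162, 90, 4, 125])
= compare 93 with maximum([162, 90, 4, 125])
= compare 162 with maximum([90, 4, 125])
= compare 90 with maximum([4, 125])
= compare 4 with maximum([125])
Base: maximum([125]) = 125
compare 4 with 125: max = 125
compare 90 with 125: max = 125
compare 162 with 125: max = 162
compare 93 with 162: max = 162
compare 43 with 162: max = 162
compare 50 with 162: max = 162
= 162


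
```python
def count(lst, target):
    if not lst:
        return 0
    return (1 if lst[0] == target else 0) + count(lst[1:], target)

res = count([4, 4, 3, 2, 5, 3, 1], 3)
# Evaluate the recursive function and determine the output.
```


count([4, 4, 3, 2, 5, 3, 1], 3)
lst[0]=4 != 3: 0 + count([4, 3, 2, 5, 3, 1], 3)
lst[0]=4 != 3: 0 + count([3, 2, 5, 3, 1], 3)
lst[0]=3 == 3: 1 + count([2, 5, 3, 1], 3)
lst[0]=2 != 3: 0 + count([5, 3, 1], 3)
lst[0]=5 != 3: 0 + count([3, 1], 3)
lst[0]=3 == 3: 1 + count([1], 3)
lst[0]=1 != 3: 0 + count([], 3)
= 2


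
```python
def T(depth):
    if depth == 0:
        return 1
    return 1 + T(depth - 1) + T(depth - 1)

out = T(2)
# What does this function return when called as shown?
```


T(2)
= 1 + T(1) + T(1)
= 1 + 2 * T(1)
T(k) = 2^(k+1) - 1
T(0) = 1
T(1) = 3
T(2) = 7
T(2) = 2^3 - 1 = 7


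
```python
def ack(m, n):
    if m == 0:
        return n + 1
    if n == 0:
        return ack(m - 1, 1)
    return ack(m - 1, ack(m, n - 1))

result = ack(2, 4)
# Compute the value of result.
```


ack(2, 4)
= ack(1, ack(2, 3))
First compute ack(2, 3) = 9
= ack(1, 9)
= 11


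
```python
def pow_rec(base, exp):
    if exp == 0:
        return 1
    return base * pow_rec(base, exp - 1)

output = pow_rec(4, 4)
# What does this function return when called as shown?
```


pow_rec(4, 4)
= 4 * pow_rec(4, 3)
= 4 * 4 * pow_rec(4, 2)
= 4 * 4 * 4 * pow_rec(4, 1)
= 4 * 4 * 4 * 4 * pow_rec(4, 0)
= 4 * 4 * 4 * 4 * 1
= 256


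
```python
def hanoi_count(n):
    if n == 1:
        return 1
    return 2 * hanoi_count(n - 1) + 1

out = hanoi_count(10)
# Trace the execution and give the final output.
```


hanoi_count(10)
= 2 * hanoi_count(9) + 1
= 2 * (2 * hanoi_count(8) + 1) + 1
= 2 * (2 * (2 * hanoi_count(7) + 1) + 1) + 1
= 2 * (2 * (2 * (2 * hanoi_count(6) + 1) + 1) + 1) + 1
= 2 * (2 * (2 * (2 * (2 * hanoi_count(5) + 1) + 1) + 1) + 1) + 1
= 2 * (2 * (2 * (2 * (2 * (2 * hanoi_count(4) + 1) + 1) + 1) + 1) + 1) + 1
= 2 * (2 * (2 * (2 * (2 * (2 * (2 * hanoi_count(3) + 1) + 1) + 1) + 1) + 1) + 1) + 1
= 2 * (2 * (2 * (2 * (2 * (2 * (2 * (2 * hanoi_count(2) + 1) + 1) + 1) + 1) + 1) + 1) + 1) + 1
= 2 * (2 * (2 * (2 * (2 * (2 * (2 * (2 * (2 * hanoi_count(1) + 1) + 1) + 1) + 1) + 1) + 1) + 1) + 1) + 1
Now compute bottom-up:
hanoi_count(1) = 1
hanoi_count(2) = 2 * 1 + 1 = 3
hanoi_count(3) = 2 * 3 + 1 = 7
hanoi_count(4) = 2 * 7 + 1 = 15
hanoi_count(5) = 2 * 15 + 1 = 31
hanoi_count(6) = 2 * 31 + 1 = 63
hanoi_count(7) = 2 * 63 + 1 = 127
hanoi_count(8) = 2 * 127 + 1 = 255
hanoi_count(9) = 2 * 255 + 1 = 511
hanoi_count(10) = 2 * 511 + 1 = 1023
= 1023


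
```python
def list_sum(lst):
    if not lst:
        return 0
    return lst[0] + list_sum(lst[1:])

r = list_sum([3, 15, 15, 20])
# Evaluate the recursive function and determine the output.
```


list_sum([3, 15, 15, 20])
= 3 + list_sum([15, 15, 20])
= 3 + 15 + list_sum([15, 20])
= 3 + 15 + 15 + list_sum([20])
= 3 + 15 + 15 + 20 + list_sum([])
= 3 + 15 + 15 + 20 + 0
= 53


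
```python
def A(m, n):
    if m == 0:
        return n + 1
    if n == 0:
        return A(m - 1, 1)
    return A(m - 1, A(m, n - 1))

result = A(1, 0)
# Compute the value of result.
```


A(1, 0)
n == 0: return A(0, 1)
= A(0, 1) = 2
= 2


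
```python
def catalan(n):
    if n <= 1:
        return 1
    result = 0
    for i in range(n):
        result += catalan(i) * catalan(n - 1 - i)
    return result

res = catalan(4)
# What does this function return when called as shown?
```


catalan(4)
= sum of catalan(i) * catalan(4-1-i) for i in 0..3
First compute sub-values bottom-up:
  catalan(0) = 1, catalan(1) = 1
  catalan(2) = 1*1 + 1*1 = 2
  catalan(3) = 1*2 + 1*1 + 2*1 = 5
Now catalan(4):
  catalan(0)*catalan(3) = 1*5 = 5
  catalan(1)*catalan(2) = 1*2 = 2
  catalan(2)*catalan(1) = 2*1 = 2
  catalan(3)*catalan(0) = 5*1 = 5
= 5 + 2 + 2 + 5
= 14


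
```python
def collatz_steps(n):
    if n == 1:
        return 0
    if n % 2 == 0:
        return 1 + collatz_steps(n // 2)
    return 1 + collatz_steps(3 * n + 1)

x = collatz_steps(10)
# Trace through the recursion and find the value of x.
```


collatz_steps(10)
10 is even -> collatz_steps(5)
5 is odd -> 3*5+1 = 16 -> collatz_steps(16)
16 is even -> collatz_steps(8)
8 is even -> collatz_steps(4)
4 is even -> collatz_steps(2)
2 is even -> collatz_steps(1)
Reached 1 after 6 steps
= 6


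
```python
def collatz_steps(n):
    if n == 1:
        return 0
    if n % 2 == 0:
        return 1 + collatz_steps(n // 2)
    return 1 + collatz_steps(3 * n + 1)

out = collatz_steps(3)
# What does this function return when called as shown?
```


collatz_steps(3)
3 is odd -> 3*3+1 = 10 -> collatz_steps(10)
10 is even -> collatz_steps(5)
5 is odd -> 3*5+1 = 16 -> collatz_steps(16)
16 is even -> collatz_steps(8)
8 is even -> collatz_steps(4)
4 is even -> collatz_steps(2)
2 is even -> collatz_steps(1)
Reached 1 after 7 steps
= 7


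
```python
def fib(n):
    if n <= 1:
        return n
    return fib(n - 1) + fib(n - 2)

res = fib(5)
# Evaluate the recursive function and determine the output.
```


fib(5)
= fib(4) + fib(3)
= (fib(3) + fib(2)) + fib(3)
Computing bottom-up: fib(0)=0, fib(1)=1, fib(2)=1, fib(3)=2, fib(4)=3, fib(5)=5
= 5


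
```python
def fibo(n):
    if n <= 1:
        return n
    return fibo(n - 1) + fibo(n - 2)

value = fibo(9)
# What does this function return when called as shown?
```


fibo(9)
= fibo(8) + fibo(7)
= (fibo(7) + fibo(6)) + fibo(7)
Computing bottom-up: fibo(0)=0, fibo(1)=1, fibo(2)=1, fibo(3)=2, fibo(4)=3, fibo(5)=5, fibo(6)=8, fibo(7)=13, fibo(8)=21, fibo(9)=34
= 34


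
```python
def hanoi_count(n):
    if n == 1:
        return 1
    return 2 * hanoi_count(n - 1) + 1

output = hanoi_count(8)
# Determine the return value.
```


hanoi_count(8)
= 2 * hanoi_count(7) + 1
= 2 * (2 * hanoi_count(6) + 1) + 1
= 2 * (2 * (2 * hanoi_count(5) + 1) + 1) + 1
= 2 * (2 * (2 * (2 * hanoi_count(4) + 1) + 1) + 1) + 1
= 2 * (2 * (2 * (2 * (2 * hanoi_count(3) + 1) + 1) + 1) + 1) + 1
= 2 * (2 * (2 * (2 * (2 * (2 * hanoi_count(2) + 1) + 1) + 1) + 1) + 1) + 1
= 2 * (2 * (2 * (2 * (2 * (2 * (2 * hanoi_count(1) + 1) + 1) + 1) + 1) + 1) + 1) + 1
Now compute bottom-up:
hanoi_count(1) = 1
hanoi_count(2) = 2 * 1 + 1 = 3
hanoi_count(3) = 2 * 3 + 1 = 7
hanoi_count(4) = 2 * 7 + 1 = 15
hanoi_count(5) = 2 * 15 + 1 = 31
hanoi_count(6) = 2 * 31 + 1 = 63
hanoi_count(7) = 2 * 63 + 1 = 127
hanoi_count(8) = 2 * 127 + 1 = 255
= 255


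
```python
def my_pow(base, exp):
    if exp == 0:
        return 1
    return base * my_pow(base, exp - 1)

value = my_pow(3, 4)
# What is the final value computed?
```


my_pow(3, 4)
= 3 * my_pow(3, 3)
= 3 * 3 * my_pow(3, 2)
= 3 * 3 * 3 * my_pow(3, 1)
= 3 * 3 * 3 * 3 * my_pow(3, 0)
= 3 * 3 * 3 * 3 * 1
= 81


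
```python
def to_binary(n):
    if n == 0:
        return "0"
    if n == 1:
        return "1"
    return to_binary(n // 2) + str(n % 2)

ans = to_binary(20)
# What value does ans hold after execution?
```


to_binary(20)
= to_binary(10) + "0"
= to_binary(5) + "0" + "0"
= to_binary(2) + "1" + "0" + "0"
= to_binary(1) + "0" + "1" + "0" + "0"
= "1" + "0" + "1" + "0" + "0"
= "10100"


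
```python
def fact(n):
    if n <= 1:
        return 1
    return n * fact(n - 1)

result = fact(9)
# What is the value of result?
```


fact(9)
= 9 * fact(8)
= 9 * 8 * fact(7)
= 9 * 8 * 7 * fact(6)
= 9 * 8 * 7 * 6 * fact(5)
= 9 * 8 * 7 * 6 * 5 * fact(4)
= 9 * 8 * 7 * 6 * 5 * 4 * fact(3)
= 9 * 8 * 7 * 6 * 5 * 4 * 3 * fact(2)
= 9 * 8 * 7 * 6 * 5 * 4 * 3 * 2 * fact(1)
= 9 * 8 * 7 * 6 * 5 * 4 * 3 * 2 * 1
= 362880


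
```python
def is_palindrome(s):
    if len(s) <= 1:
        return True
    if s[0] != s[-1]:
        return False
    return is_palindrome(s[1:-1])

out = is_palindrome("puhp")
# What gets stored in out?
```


is_palindrome("puhp")
"puhp": s[0]='p' == s[-1]='p' -> is_palindrome("uh")
"uh": s[0]='u' != s[-1]='h' -> False
= False


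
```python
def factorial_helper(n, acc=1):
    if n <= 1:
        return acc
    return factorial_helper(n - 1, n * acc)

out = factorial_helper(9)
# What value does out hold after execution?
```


factorial_helper(9, 1)
= factorial_helper(8, 9 * 1) = factorial_helper(8, 9)
= factorial_helper(7, 8 * 9) = factorial_helper(7, 72)
= factorial_helper(6, 7 * 72) = factorial_helper(6, 504)
= factorial_helper(5, 6 * 504) = factorial_helper(5, 3024)
= factorial_helper(4, 5 * 3024) = factorial_helper(4, 15120)
= factorial_helper(3, 4 * 15120) = factorial_helper(3, 60480)
= factorial_helper(2, 3 * 60480) = factorial_helper(2, 181440)
= factorial_helper(1, 2 * 181440) = factorial_helper(1, 362880)
n <= 1, return acc = 362880


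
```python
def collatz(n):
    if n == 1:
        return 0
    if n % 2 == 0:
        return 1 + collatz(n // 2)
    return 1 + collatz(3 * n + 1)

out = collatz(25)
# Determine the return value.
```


collatz(25)
25 is odd -> 3*25+1 = 76 -> collatz(76)
76 is even -> collatz(38)
38 is even -> collatz(19)
19 is odd -> 3*19+1 = 58 -> collatz(58)
58 is even -> collatz(29)
29 is odd -> 3*29+1 = 88 -> collatz(88)
88 is even -> collatz(44)
44 is even -> collatz(22)
22 is even -> collatz(11)
11 is odd -> 3*11+1 = 34 -> collatz(34)
34 is even -> collatz(17)
17 is odd -> 3*17+1 = 52 -> collatz(52)
52 is even -> collatz(26)
26 is even -> collatz(13)
13 is odd -> 3*13+1 = 40 -> collatz(40)
40 is even -> collatz(20)
20 is even -> collatz(10)
10 is even -> collatz(5)
5 is odd -> 3*5+1 = 16 -> collatz(16)
16 is even -> collatz(8)
8 is even -> collatz(4)
4 is even -> collatz(2)
2 is even -> collatz(1)
Reached 1 after 23 steps
= 23


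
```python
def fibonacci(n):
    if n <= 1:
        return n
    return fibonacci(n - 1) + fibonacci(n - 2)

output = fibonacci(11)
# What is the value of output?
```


fibonacci(11)
= fibonacci(10) + fibonacci(9)
= (fibonacci(9) + fibonacci(8)) + fibonacci(9)
Computing bottom-up: fibonacci(0)=0, fibonacci(1)=1, fibonacci(2)=1, fibonacci(3)=2, fibonacci(4)=3, fibonacci(5)=5, fibonacci(6)=8, fibonacci(7)=13, fibonacci(8)=21, fibonacci(9)=34, fibonacci(10)=55, fibonacci(11)=89
= 89


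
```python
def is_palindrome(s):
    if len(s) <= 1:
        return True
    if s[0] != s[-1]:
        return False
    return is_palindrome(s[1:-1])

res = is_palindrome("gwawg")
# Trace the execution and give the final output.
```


is_palindrome("gwawg")
"gwawg": s[0]='g' == s[-1]='g' -> is_palindrome("waw")
"waw": s[0]='w' == s[-1]='w' -> is_palindrome("a")
"a": len <= 1 -> True
= True


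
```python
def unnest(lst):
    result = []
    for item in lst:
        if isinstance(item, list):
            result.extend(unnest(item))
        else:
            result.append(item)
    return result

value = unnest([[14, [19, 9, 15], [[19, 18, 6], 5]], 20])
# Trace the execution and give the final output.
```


unnest([[14, [19, 9, 15], [[19, 18, 6], 5]], 20])
Processing each element:
  [14, [19, 9, 15], [[19, 18, 6], 5]] is a list -> unnest recursively -> [14, 19, 9, 15, 19, 18, 6, 5]
  20 is not a list -> append 20
= [14, 19, 9, 15, 19, 18, 6, 5, 20]


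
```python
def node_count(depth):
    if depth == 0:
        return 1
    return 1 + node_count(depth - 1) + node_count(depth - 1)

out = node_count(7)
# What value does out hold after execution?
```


node_count(7)
= 1 + node_count(6) + node_count(6)
= 1 + 2 * node_count(6)
node_count(k) = 2^(k+1) - 1
node_count(0) = 1
node_count(1) = 3
node_count(2) = 7
node_count(3) = 15
node_count(4) = 31
node_count(7) = 2^8 - 1 = 255


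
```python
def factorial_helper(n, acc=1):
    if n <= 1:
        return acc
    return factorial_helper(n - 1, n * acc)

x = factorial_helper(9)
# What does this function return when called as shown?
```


factorial_helper(9, 1)
= factorial_helper(8, 9 * 1) = factorial_helper(8, 9)
= factorial_helper(7, 8 * 9) = factorial_helper(7, 72)
= factorial_helper(6, 7 * 72) = factorial_helper(6, 504)
= factorial_helper(5, 6 * 504) = factorial_helper(5, 3024)
= factorial_helper(4, 5 * 3024) = factorial_helper(4, 15120)
= factorial_helper(3, 4 * 15120) = factorial_helper(3, 60480)
= factorial_helper(2, 3 * 60480) = factorial_helper(2, 181440)
= factorial_helper(1, 2 * 181440) = factorial_helper(1, 362880)
n <= 1, return acc = 362880


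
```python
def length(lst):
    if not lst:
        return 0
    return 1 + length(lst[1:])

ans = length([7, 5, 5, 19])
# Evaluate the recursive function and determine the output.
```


length([7, 5, 5, 19])
= 1 + length([5, 5, 19])
= 1 + 1 + length([5, 19])
= 1 + 1 + 1 + length([19])
= 1 + 1 + 1 + 1 + length([])
= 1 + 1 + 1 + 1 + 0
= 4


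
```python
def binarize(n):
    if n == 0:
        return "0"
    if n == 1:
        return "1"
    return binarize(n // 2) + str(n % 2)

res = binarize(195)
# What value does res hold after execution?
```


binarize(195)
= binarize(97) + "1"
= binarize(48) + "1" + "1"
= binarize(24) + "0" + "1" + "1"
= binarize(12) + "0" + "0" + "1" + "1"
= binarize(6) + "0" + "0" + "0" + "1" + "1"
= binarize(3) + "0" + "0" + "0" + "0" + "1" + "1"
= binarize(1) + "1" + "0" + "0" + "0" + "0" + "1" + "1"
= "1" + "1" + "0" + "0" + "0" + "0" + "1" + "1"
= "11000011"


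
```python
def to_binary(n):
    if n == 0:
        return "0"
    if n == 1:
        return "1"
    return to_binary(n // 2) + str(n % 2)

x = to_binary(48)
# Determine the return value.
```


to_binary(48)
= to_binary(24) + "0"
= to_binary(12) + "0" + "0"
= to_binary(6) + "0" + "0" + "0"
= to_binary(3) + "0" + "0" + "0" + "0"
= to_binary(1) + "1" + "0" + "0" + "0" + "0"
= "1" + "1" + "0" + "0" + "0" + "0"
= "110000"


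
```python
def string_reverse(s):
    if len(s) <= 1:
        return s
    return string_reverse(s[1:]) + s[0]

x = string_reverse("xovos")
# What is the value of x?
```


string_reverse("xovos")
= string_reverse("ovos") + "x"
= string_reverse("vos") + "o" + "x"
= string_reverse("os") + "v" + "o" + "x"
= string_reverse("s") + "o" + "v" + "o" + "x"
= "s" + "o" + "v" + "o" + "x"
= "sovox"


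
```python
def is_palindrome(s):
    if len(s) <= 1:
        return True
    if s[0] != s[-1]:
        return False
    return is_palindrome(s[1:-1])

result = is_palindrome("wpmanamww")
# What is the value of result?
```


is_palindrome("wpmanamww")
"wpmanamww": s[0]='w' == s[-1]='w' -> is_palindrome("pmanamw")
"pmanamw": s[0]='p' != s[-1]='w' -> False
= False


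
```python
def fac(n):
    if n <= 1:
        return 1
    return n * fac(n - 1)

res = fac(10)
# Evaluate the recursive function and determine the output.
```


fac(10)
= 10 * fac(9)
= 10 * 9 * fac(8)
= 10 * 9 * 8 * fac(7)
= 10 * 9 * 8 * 7 * fac(6)
= 10 * 9 * 8 * 7 * 6 * fac(5)
= 10 * 9 * 8 * 7 * 6 * 5 * fac(4)
= 10 * 9 * 8 * 7 * 6 * 5 * 4 * fac(3)
= 10 * 9 * 8 * 7 * 6 * 5 * 4 * 3 * fac(2)
= 10 * 9 * 8 * 7 * 6 * 5 * 4 * 3 * 2 * fac(1)
= 10 * 9 * 8 * 7 * 6 * 5 * 4 * 3 * 2 * 1
= 3628800


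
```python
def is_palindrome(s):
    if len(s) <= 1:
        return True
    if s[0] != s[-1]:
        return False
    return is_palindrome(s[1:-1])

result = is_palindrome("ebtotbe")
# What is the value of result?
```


is_palindrome("ebtotbe")
"ebtotbe": s[0]='e' == s[-1]='e' -> is_palindrome("btotb")
"btotb": s[0]='b' == s[-1]='b' -> is_palindrome("tot")
"tot": s[0]='t' == s[-1]='t' -> is_palindrome("o")
"o": len <= 1 -> True
= True


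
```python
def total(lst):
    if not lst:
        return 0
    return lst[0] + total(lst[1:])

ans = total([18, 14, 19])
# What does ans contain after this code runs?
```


total([18, 14, 19])
= 18 + total([14, 19])
= 18 + 14 + total([19])
= 18 + 14 + 19 + total([])
= 18 + 14 + 19 + 0
= 51


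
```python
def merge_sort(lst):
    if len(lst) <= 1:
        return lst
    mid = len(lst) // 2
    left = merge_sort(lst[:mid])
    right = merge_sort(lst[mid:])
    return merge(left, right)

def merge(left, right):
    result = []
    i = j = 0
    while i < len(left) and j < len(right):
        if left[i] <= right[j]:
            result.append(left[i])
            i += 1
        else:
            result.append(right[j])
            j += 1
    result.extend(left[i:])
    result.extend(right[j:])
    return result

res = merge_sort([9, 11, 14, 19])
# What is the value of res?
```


merge_sort([9, 11, 14, 19])
Split into [9, 11] and [14, 19]
Left sorted: [9, 11]
Right sorted: [14, 19]
Merge [9, 11] and [14, 19]
= [9, 11, 14, 19]


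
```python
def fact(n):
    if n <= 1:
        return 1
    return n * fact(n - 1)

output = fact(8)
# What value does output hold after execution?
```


fact(8)
= 8 * fact(7)
= 8 * 7 * fact(6)
= 8 * 7 * 6 * fact(5)
= 8 * 7 * 6 * 5 * fact(4)
= 8 * 7 * 6 * 5 * 4 * fact(3)
= 8 * 7 * 6 * 5 * 4 * 3 * fact(2)
= 8 * 7 * 6 * 5 * 4 * 3 * 2 * fact(1)
= 8 * 7 * 6 * 5 * 4 * 3 * 2 * 1
= 40320


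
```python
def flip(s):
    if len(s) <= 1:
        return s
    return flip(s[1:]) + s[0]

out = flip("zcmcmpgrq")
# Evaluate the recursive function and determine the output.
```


flip("zcmcmpgrq")
= flip("cmcmpgrq") + "z"
= flip("mcmpgrq") + "c" + "z"
= flip("cmpgrq") + "m" + "c" + "z"
= flip("mpgrq") + "c" + "m" + "c" + "z"
= flip("pgrq") + "m" + "c" + "m" + "c" + "z"
= flip("grq") + "p" + "m" + "c" + "m" + "c" + "z"
= flip("rq") + "g" + "p" + "m" + "c" + "m" + "c" + "z"
= flip("q") + "r" + "g" + "p" + "m" + "c" + "m" + "c" + "z"
= "q" + "r" + "g" + "p" + "m" + "c" + "m" + "c" + "z"
= "qrgpmcmcz"


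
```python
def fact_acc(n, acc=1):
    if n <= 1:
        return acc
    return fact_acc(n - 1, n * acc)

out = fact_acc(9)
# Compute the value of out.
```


fact_acc(9, 1)
= fact_acc(8, 9 * 1) = fact_acc(8, 9)
= fact_acc(7, 8 * 9) = fact_acc(7, 72)
= fact_acc(6, 7 * 72) = fact_acc(6, 504)
= fact_acc(5, 6 * 504) = fact_acc(5, 3024)
= fact_acc(4, 5 * 3024) = fact_acc(4, 15120)
= fact_acc(3, 4 * 15120) = fact_acc(3, 60480)
= fact_acc(2, 3 * 60480) = fact_acc(2, 181440)
= fact_acc(1, 2 * 181440) = fact_acc(1, 362880)
n <= 1, return acc = 362880


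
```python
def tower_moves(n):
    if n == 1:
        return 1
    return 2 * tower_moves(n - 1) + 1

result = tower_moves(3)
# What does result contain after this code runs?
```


tower_moves(3)
= 2 * tower_moves(2) + 1
= 2 * (2 * tower_moves(1) + 1) + 1
Now compute bottom-up:
tower_moves(1) = 1
tower_moves(2) = 2 * 1 + 1 = 3
tower_moves(3) = 2 * 3 + 1 = 7
= 7


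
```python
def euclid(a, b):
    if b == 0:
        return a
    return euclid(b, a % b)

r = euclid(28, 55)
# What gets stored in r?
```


euclid(28, 55)
= euclid(55, 28 % 55) = euclid(55, 28)
= euclid(28, 55 % 28) = euclid(28, 27)
= euclid(27, 28 % 27) = euclid(27, 1)
= euclid(1, 27 % 1) = euclid(1, 0)
b == 0, return a = 1


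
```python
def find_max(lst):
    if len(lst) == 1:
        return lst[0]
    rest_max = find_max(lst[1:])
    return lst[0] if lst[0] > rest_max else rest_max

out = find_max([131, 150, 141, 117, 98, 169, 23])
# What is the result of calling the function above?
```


find_max([131, 150, 141, 117, 98, 169, 23])
= compare 131 with find_max([150, 141, 117, 98, 169, 23])
= compare 150 with find_max([141, 117, 98, 169, 23])
= compare 141 with find_max([117, 98, 169, 23])
= compare 117 with find_max([98, 169, 23])
= compare 98 with find_max([169, 23])
= compare 169 with find_max([23])
Base: find_max([23]) = 23
compare 169 with 23: max = 169
compare 98 with 169: max = 169
compare 117 with 169: max = 169
compare 141 with 169: max = 169
compare 150 with 169: max = 169
compare 131 with 169: max = 169
= 169


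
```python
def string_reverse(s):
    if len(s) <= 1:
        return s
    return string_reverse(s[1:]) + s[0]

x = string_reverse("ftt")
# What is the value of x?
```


string_reverse("ftt")
= string_reverse("tt") + "f"
= string_reverse("t") + "t" + "f"
= "t" + "t" + "f"
= "ttf"


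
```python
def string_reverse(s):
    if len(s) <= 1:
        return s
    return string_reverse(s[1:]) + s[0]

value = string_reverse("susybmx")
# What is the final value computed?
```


string_reverse("susybmx")
= string_reverse("usybmx") + "s"
= string_reverse("sybmx") + "u" + "s"
= string_reverse("ybmx") + "s" + "u" + "s"
= string_reverse("bmx") + "y" + "s" + "u" + "s"
= string_reverse("mx") + "b" + "y" + "s" + "u" + "s"
= string_reverse("x") + "m" + "b" + "y" + "s" + "u" + "s"
= "x" + "m" + "b" + "y" + "s" + "u" + "s"
= "xmbysus"


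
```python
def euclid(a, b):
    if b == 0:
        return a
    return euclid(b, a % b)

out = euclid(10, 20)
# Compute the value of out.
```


euclid(10, 20)
= euclid(20, 10 % 20) = euclid(20, 10)
= euclid(10, 20 % 10) = euclid(10, 0)
b == 0, return a = 10


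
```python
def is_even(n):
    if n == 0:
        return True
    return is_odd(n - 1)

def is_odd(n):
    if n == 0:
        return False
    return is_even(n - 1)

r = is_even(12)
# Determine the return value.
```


is_even(12)
= is_odd(11)
= is_even(10)
= is_odd(9)
= is_even(8)
= is_odd(7)
= is_even(6)
= is_odd(5)
= is_even(4)
= is_odd(3)
= is_even(2)
= is_odd(1)
= is_even(0)
n == 0: return True
= True


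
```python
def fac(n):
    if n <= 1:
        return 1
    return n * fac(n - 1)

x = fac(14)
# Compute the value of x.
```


fac(14)
= 14 * fac(13)
= 14 * 13 * fac(12)
= 14 * 13 * 12 * fac(11)
= 14 * 13 * 12 * 11 * fac(10)
= 14 * 13 * 12 * 11 * 10 * fac(9)
= 14 * 13 * 12 * 11 * 10 * 9 * fac(8)
= 14 * 13 * 12 * 11 * 10 * 9 * 8 * fac(7)
= 14 * 13 * 12 * 11 * 10 * 9 * 8 * 7 * fac(6)
= 14 * 13 * 12 * 11 * 10 * 9 * 8 * 7 * 6 * fac(5)
= 14 * 13 * 12 * 11 * 10 * 9 * 8 * 7 * 6 * 5 * fac(4)
= 14 * 13 * 12 * 11 * 10 * 9 * 8 * 7 * 6 * 5 * 4 * fac(3)
= 14 * 13 * 12 * 11 * 10 * 9 * 8 * 7 * 6 * 5 * 4 * 3 * fac(2)
= 14 * 13 * 12 * 11 * 10 * 9 * 8 * 7 * 6 * 5 * 4 * 3 * 2 * fac(1)
= 14 * 13 * 12 * 11 * 10 * 9 * 8 * 7 * 6 * 5 * 4 * 3 * 2 * 1
= 87178291200


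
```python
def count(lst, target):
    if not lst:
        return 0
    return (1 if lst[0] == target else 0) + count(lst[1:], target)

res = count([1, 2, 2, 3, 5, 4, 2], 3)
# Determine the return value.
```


count([1, 2, 2, 3, 5, 4, 2], 3)
lst[0]=1 != 3: 0 + count([2, 2, 3, 5, 4, 2], 3)
lst[0]=2 != 3: 0 + count([2, 3, 5, 4, 2], 3)
lst[0]=2 != 3: 0 + count([3, 5, 4, 2], 3)
lst[0]=3 == 3: 1 + count([5, 4, 2], 3)
lst[0]=5 != 3: 0 + count([4, 2], 3)
lst[0]=4 != 3: 0 + count([2], 3)
lst[0]=2 != 3: 0 + count([], 3)
= 1


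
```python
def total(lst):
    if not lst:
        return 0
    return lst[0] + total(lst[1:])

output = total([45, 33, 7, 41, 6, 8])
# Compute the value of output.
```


total([45, 33, 7, 41, 6, 8])
= 45 + total([33, 7, 41, 6, 8])
= 45 + 33 + total([7, 41, 6, 8])
= 45 + 33 + 7 + total([41, 6, 8])
= 45 + 33 + 7 + 41 + total([6, 8])
= 45 + 33 + 7 + 41 + 6 + total([8])
= 45 + 33 + 7 + 41 + 6 + 8 + total([])
= 45 + 33 + 7 + 41 + 6 + 8 + 0
= 140


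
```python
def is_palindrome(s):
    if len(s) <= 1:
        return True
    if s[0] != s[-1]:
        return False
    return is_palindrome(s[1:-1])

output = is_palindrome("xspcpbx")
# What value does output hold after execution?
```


is_palindrome("xspcpbx")
"xspcpbx": s[0]='x' == s[-1]='x' -> is_palindrome("spcpb")
"spcpb": s[0]='s' != s[-1]='b' -> False
= False


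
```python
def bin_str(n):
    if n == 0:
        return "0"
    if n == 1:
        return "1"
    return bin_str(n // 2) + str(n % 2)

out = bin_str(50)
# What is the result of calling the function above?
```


bin_str(50)
= bin_str(25) + "0"
= bin_str(12) + "1" + "0"
= bin_str(6) + "0" + "1" + "0"
= bin_str(3) + "0" + "0" + "1" + "0"
= bin_str(1) + "1" + "0" + "0" + "1" + "0"
= "1" + "1" + "0" + "0" + "1" + "0"
= "110010"


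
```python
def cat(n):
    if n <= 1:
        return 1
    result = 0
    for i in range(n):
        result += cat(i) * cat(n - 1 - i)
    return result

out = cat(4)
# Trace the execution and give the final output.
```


cat(4)
= sum of cat(i) * cat(4-1-i) for i in 0..3
First compute sub-values bottom-up:
  cat(0) = 1, cat(1) = 1
  cat(2) = 1*1 + 1*1 = 2
  cat(3) = 1*2 + 1*1 + 2*1 = 5
Now cat(4):
  cat(0)*cat(3) = 1*5 = 5
  cat(1)*cat(2) = 1*2 = 2
  cat(2)*cat(1) = 2*1 = 2
  cat(3)*cat(0) = 5*1 = 5
= 5 + 2 + 2 + 5
= 14


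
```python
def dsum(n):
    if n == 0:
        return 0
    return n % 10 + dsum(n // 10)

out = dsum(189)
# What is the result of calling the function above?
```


dsum(189)
= 9 + dsum(18)
= 9 + 8 + dsum(1)
= 9 + 8 + 1 + dsum(0)
= 9 + 8 + 1 + 0
= 18


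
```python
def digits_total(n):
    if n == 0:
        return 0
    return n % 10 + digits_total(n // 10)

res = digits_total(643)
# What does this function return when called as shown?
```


digits_total(643)
= 3 + digits_total(64)
= 3 + 4 + digits_total(6)
= 3 + 4 + 6 + digits_total(0)
= 3 + 4 + 6 + 0
= 13


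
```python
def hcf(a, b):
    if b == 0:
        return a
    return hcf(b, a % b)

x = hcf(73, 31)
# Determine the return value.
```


hcf(73, 31)
= hcf(31, 73 % 31) = hcf(31, 11)
= hcf(11, 31 % 11) = hcf(11, 9)
= hcf(9, 11 % 9) = hcf(9, 2)
= hcf(2, 9 % 2) = hcf(2, 1)
= hcf(1, 2 % 1) = hcf(1, 0)
b == 0, return a = 1


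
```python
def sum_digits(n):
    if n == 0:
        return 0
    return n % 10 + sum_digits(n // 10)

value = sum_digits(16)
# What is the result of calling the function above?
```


sum_digits(16)
= 6 + sum_digits(1)
= 6 + 1 + sum_digits(0)
= 6 + 1 + 0
= 7


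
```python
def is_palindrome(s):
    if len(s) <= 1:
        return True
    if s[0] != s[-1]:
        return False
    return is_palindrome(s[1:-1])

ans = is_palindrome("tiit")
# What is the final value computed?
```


is_palindrome("tiit")
"tiit": s[0]='t' == s[-1]='t' -> is_palindrome("ii")
"ii": s[0]='i' == s[-1]='i' -> is_palindrome("")
"": len <= 1 -> True
= True


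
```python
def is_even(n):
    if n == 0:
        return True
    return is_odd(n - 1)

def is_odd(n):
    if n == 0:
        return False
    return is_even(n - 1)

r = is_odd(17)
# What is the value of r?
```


is_odd(17)
= is_even(16)
= is_odd(15)
= is_even(14)
= is_odd(13)
= is_even(12)
= is_odd(11)
= is_even(10)
= is_odd(9)
= is_even(8)
= is_odd(7)
= is_even(6)
= is_odd(5)
= is_even(4)
= is_odd(3)
= is_even(2)
= is_odd(1)
= is_even(0)
n == 0: return True
= True


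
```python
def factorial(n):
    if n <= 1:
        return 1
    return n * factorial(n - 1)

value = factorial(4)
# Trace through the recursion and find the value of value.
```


factorial(4)
= 4 * factorial(3)
= 4 * 3 * factorial(2)
= 4 * 3 * 2 * factorial(1)
= 4 * 3 * 2 * 1
= 24


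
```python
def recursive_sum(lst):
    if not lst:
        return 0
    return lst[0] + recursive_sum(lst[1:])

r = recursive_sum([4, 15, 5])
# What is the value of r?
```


recursive_sum([4, 15, 5])
= 4 + recursive_sum([15, 5])
= 4 + 15 + recursive_sum([5])
= 4 + 15 + 5 + recursive_sum([])
= 4 + 15 + 5 + 0
= 24


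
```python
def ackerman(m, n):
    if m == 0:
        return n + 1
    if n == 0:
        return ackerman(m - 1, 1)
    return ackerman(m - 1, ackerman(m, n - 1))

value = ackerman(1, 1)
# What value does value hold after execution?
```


ackerman(1, 1)
= ackerman(0, ackerman(1, 0))
First compute ackerman(1, 0) = 2
= ackerman(0, 2)
= 3


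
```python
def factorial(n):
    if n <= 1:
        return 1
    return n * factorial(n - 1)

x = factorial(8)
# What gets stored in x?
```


factorial(8)
= 8 * factorial(7)
= 8 * 7 * factorial(6)
= 8 * 7 * 6 * factorial(5)
= 8 * 7 * 6 * 5 * factorial(4)
= 8 * 7 * 6 * 5 * 4 * factorial(3)
= 8 * 7 * 6 * 5 * 4 * 3 * factorial(2)
= 8 * 7 * 6 * 5 * 4 * 3 * 2 * factorial(1)
= 8 * 7 * 6 * 5 * 4 * 3 * 2 * 1
= 40320


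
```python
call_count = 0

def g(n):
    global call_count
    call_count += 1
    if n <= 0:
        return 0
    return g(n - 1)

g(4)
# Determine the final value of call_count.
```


g(4) calls g(3) calls ... calls g(0)
Total calls: 4 + 1 (for base case) = 5


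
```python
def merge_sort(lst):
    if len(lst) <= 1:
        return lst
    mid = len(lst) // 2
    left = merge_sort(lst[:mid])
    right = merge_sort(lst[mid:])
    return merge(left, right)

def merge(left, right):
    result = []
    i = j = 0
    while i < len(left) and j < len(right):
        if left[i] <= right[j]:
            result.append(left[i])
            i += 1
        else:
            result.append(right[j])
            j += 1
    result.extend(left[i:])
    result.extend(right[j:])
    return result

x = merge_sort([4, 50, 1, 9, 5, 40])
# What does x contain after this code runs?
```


merge_sort([4, 50, 1, 9, 5, 40])
Split into [4, 50, 1] and [9, 5, 40]
Left sorted: [1, 4, 50]
Right sorted: [5, 9, 40]
Merge [1, 4, 50] and [5, 9, 40]
= [1, 4, 5, 9, 40, 50]


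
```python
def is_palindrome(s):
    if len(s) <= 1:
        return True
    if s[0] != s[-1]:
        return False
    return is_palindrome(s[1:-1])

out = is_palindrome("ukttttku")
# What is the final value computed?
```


is_palindrome("ukttttku")
"ukttttku": s[0]='u' == s[-1]='u' -> is_palindrome("kttttk")
"kttttk": s[0]='k' == s[-1]='k' -> is_palindrome("tttt")
"tttt": s[0]='t' == s[-1]='t' -> is_palindrome("tt")
"tt": s[0]='t' == s[-1]='t' -> is_palindrome("")
"": len <= 1 -> True
= True


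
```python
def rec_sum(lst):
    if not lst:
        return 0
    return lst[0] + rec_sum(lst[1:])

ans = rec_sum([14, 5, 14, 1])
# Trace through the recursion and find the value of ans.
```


rec_sum([14, 5, 14, 1])
= 14 + rec_sum([5, 14, 1])
= 14 + 5 + rec_sum([14, 1])
= 14 + 5 + 14 + rec_sum([1])
= 14 + 5 + 14 + 1 + rec_sum([])
= 14 + 5 + 14 + 1 + 0
= 34


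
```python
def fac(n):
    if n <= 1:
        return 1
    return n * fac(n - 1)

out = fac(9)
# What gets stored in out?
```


fac(9)
= 9 * fac(8)
= 9 * 8 * fac(7)
= 9 * 8 * 7 * fac(6)
= 9 * 8 * 7 * 6 * fac(5)
= 9 * 8 * 7 * 6 * 5 * fac(4)
= 9 * 8 * 7 * 6 * 5 * 4 * fac(3)
= 9 * 8 * 7 * 6 * 5 * 4 * 3 * fac(2)
= 9 * 8 * 7 * 6 * 5 * 4 * 3 * 2 * fac(1)
= 9 * 8 * 7 * 6 * 5 * 4 * 3 * 2 * 1
= 362880


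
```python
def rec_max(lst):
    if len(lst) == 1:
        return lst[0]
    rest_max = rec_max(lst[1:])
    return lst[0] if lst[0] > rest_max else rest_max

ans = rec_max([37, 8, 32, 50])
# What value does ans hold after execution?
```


rec_max([37, 8, 32, 50])
= compare 37 with rec_max([8, 32, 50])
= compare 8 with rec_max([32, 50])
= compare 32 with rec_max([50])
Base: rec_max([50]) = 50
compare 32 with 50: max = 50
compare 8 with 50: max = 50
compare 37 with 50: max = 50
= 50


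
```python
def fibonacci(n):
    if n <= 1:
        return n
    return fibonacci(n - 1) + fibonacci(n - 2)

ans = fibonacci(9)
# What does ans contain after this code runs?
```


fibonacci(9)
= fibonacci(8) + fibonacci(7)
= (fibonacci(7) + fibonacci(6)) + fibonacci(7)
Computing bottom-up: fibonacci(0)=0, fibonacci(1)=1, fibonacci(2)=1, fibonacci(3)=2, fibonacci(4)=3, fibonacci(5)=5, fibonacci(6)=8, fibonacci(7)=13, fibonacci(8)=21, fibonacci(9)=34
= 34


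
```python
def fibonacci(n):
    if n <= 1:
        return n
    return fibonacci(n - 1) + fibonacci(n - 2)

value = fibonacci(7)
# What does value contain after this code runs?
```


fibonacci(7)
= fibonacci(6) + fibonacci(5)
= (fibonacci(5) + fibonacci(4)) + fibonacci(5)
Computing bottom-up: fibonacci(0)=0, fibonacci(1)=1, fibonacci(2)=1, fibonacci(3)=2, fibonacci(4)=3, fibonacci(5)=5, fibonacci(6)=8, fibonacci(7)=13
= 13


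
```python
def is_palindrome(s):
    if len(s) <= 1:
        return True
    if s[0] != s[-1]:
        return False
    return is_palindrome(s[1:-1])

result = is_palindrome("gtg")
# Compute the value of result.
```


is_palindrome("gtg")
"gtg": s[0]='g' == s[-1]='g' -> is_palindrome("t")
"t": len <= 1 -> True
= True


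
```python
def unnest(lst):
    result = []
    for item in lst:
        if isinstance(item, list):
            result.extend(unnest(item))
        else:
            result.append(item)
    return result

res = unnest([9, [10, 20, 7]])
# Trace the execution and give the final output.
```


unnest([9, [10, 20, 7]])
Processing each element:
  9 is not a list -> append 9
  [10, 20, 7] is a list -> unnest recursively -> [10, 20, 7]
= [9, 10, 20, 7]


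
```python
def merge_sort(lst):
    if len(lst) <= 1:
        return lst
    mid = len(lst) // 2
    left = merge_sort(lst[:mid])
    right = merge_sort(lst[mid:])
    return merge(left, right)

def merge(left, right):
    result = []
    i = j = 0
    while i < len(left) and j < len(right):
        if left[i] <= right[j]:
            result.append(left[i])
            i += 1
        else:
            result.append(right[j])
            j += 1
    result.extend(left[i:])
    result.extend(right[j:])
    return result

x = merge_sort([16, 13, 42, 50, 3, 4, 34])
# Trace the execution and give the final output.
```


merge_sort([16, 13, 42, 50, 3, 4, 34])
Split into [16, 13, 42] and [50, 3, 4, 34]
Left sorted: [13, 16, 42]
Right sorted: [3, 4, 34, 50]
Merge [13, 16, 42] and [3, 4, 34, 50]
= [3, 4, 13, 16, 34, 42, 50]


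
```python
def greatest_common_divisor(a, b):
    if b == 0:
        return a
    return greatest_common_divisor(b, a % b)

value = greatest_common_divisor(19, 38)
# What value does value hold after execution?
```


greatest_common_divisor(19, 38)
= greatest_common_divisor(38, 19 % 38) = greatest_common_divisor(38, 19)
= greatest_common_divisor(19, 38 % 19) = greatest_common_divisor(19, 0)
b == 0, return a = 19


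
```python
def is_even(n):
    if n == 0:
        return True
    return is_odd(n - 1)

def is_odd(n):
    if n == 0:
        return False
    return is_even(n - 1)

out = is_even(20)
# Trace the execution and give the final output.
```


is_even(20)
= is_odd(19)
= is_even(18)
= is_odd(17)
= is_even(16)
= is_odd(15)
= is_even(14)
= is_odd(13)
= is_even(12)
= is_odd(11)
= is_even(10)
= is_odd(9)
= is_even(8)
= is_odd(7)
= is_even(6)
= is_odd(5)
= is_even(4)
= is_odd(3)
= is_even(2)
= is_odd(1)
= is_even(0)
n == 0: return True
= True


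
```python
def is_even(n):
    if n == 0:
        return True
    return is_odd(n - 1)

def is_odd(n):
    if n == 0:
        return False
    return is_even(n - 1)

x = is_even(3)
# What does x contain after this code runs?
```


is_even(3)
= is_odd(2)
= is_even(1)
= is_odd(0)
n == 0: return False
= False


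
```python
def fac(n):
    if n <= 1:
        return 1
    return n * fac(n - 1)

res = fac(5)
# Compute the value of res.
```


fac(5)
= 5 * fac(4)
= 5 * 4 * fac(3)
= 5 * 4 * 3 * fac(2)
= 5 * 4 * 3 * 2 * fac(1)
= 5 * 4 * 3 * 2 * 1
= 120


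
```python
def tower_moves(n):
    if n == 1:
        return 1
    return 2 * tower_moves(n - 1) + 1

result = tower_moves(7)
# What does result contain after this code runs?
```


tower_moves(7)
= 2 * tower_moves(6) + 1
= 2 * (2 * tower_moves(5) + 1) + 1
= 2 * (2 * (2 * tower_moves(4) + 1) + 1) + 1
= 2 * (2 * (2 * (2 * tower_moves(3) + 1) + 1) + 1) + 1
= 2 * (2 * (2 * (2 * (2 * tower_moves(2) + 1) + 1) + 1) + 1) + 1
= 2 * (2 * (2 * (2 * (2 * (2 * tower_moves(1) + 1) + 1) + 1) + 1) + 1) + 1
Now compute bottom-up:
tower_moves(1) = 1
tower_moves(2) = 2 * 1 + 1 = 3
tower_moves(3) = 2 * 3 + 1 = 7
tower_moves(4) = 2 * 7 + 1 = 15
tower_moves(5) = 2 * 15 + 1 = 31
tower_moves(6) = 2 * 31 + 1 = 63
tower_moves(7) = 2 * 63 + 1 = 127
= 127


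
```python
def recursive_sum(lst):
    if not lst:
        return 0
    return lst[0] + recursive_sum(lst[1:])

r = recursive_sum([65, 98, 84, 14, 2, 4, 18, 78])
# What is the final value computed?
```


recursive_sum([65, 98, 84, 14, 2, 4, 18, 78])
= 65 + recursive_sum([98, 84, 14, 2, 4, 18, 78])
= 65 + 98 + recursive_sum([84, 14, 2, 4, 18, 78])
= 65 + 98 + 84 + recursive_sum([14, 2, 4, 18, 78])
= 65 + 98 + 84 + 14 + recursive_sum([2, 4, 18, 78])
= 65 + 98 + 84 + 14 + 2 + recursive_sum([4, 18, 78])
= 65 + 98 + 84 + 14 + 2 + 4 + recursive_sum([18, 78])
= 65 + 98 + 84 + 14 + 2 + 4 + 18 + recursive_sum([78])
= 65 + 98 + 84 + 14 + 2 + 4 + 18 + 78 + recursive_sum([])
= 65 + 98 + 84 + 14 + 2 + 4 + 18 + 78 + 0
= 363


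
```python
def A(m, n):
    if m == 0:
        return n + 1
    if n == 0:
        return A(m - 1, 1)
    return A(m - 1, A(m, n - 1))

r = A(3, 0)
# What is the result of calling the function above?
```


A(3, 0)
n == 0: return A(2, 1)
= A(2, 1) = 5
= 5


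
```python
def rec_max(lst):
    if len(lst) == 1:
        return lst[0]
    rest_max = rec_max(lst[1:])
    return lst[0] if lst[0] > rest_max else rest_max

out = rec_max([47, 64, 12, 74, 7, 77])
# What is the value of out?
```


rec_max([47, 64, 12, 74, 7, 77])
= compare 47 with rec_max([64, 12, 74, 7, 77])
= compare 64 with rec_max([12, 74, 7, 77])
= compare 12 with rec_max([74, 7, 77])
= compare 74 with rec_max([7, 77])
= compare 7 with rec_max([77])
Base: rec_max([77]) = 77
compare 7 with 77: max = 77
compare 74 with 77: max = 77
compare 12 with 77: max = 77
compare 64 with 77: max = 77
compare 47 with 77: max = 77
= 77
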